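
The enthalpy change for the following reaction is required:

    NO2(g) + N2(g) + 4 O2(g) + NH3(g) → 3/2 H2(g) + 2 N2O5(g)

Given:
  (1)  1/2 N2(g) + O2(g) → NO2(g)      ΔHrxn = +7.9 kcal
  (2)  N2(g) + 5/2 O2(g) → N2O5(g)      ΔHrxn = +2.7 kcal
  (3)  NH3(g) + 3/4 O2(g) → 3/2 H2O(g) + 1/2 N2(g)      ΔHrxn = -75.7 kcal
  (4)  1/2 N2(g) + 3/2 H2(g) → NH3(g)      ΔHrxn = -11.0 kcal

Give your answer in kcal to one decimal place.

ΔHrxn = 8.5 kcal

(1) reversed (reverse to put NO2(g) on the reactant side): -7.9 kcal
(2) × 2 (×2 to match 2 N2O5(g) in the target): (2)·(+2.7) = +5.4 kcal
(3): not needed (H2O(g) appears nowhere else).
(4) reversed (H2(g) must end up as a product): +11.0 kcal
ΔHrxn = (-7.9) + (+5.4) + (+11.0) = 8.5 kcal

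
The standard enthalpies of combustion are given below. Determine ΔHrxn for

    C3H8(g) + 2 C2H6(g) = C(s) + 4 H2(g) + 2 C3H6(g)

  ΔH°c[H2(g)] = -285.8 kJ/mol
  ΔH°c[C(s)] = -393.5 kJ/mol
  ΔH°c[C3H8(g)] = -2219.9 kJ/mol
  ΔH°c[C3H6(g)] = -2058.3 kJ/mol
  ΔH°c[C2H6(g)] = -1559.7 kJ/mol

ΔHrxn = 314.0 kJ/mol

With combustion enthalpies, reactants minus products:
= [1·(-2219.9) + 2·(-1559.7)] − [1·(-393.5) + 4·(-285.8) + 2·(-2058.3)]
= 314.0 kJ/mol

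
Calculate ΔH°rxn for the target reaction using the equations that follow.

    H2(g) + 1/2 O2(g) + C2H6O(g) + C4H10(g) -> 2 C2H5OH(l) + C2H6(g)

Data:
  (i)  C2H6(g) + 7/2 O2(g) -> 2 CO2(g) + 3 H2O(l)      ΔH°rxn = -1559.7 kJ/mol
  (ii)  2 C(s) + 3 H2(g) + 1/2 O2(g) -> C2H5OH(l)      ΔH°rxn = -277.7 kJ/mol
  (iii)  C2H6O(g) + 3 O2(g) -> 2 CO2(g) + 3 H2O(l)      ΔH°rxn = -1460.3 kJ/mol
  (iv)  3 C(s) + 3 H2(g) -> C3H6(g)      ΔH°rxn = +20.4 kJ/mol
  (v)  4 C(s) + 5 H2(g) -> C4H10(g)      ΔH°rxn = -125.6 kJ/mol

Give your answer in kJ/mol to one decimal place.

ΔH°rxn = -330.4 kJ/mol

(i) reversed (C2H6(g) must end up as a product): +1559.7 kJ/mol
(ii) × 2 (scale by 2 for the 2 C2H5OH(l)): (2)·(-277.7) = -555.4 kJ/mol
(iii) as written (C2H6O(g) already on the reactant side): -1460.3 kJ/mol
(iv): not needed (C3H6(g) appears nowhere else).
(v) reversed (C4H10(g) must end up as a reactant): +125.6 kJ/mol
By Hess's law, ΔH°rxn = (-1)·(-1559.7) + (2)·(-277.7) + (1)·(-1460.3) + (-1)·(-125.6) = -330.4 kJ/mol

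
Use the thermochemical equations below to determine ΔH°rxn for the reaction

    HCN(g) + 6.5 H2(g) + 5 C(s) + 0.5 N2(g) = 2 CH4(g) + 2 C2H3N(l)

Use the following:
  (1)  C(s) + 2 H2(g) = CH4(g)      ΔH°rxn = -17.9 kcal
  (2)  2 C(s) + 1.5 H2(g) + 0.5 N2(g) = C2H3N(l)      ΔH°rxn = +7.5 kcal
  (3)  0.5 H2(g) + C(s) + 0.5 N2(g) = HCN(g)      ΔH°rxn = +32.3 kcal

ΔH°rxn = -53.1 kcal

(1) × 2: (2)·(-17.9) = -35.8 kcal
(2) × 2: (2)·(+7.5) = +15.0 kcal
(3) reversed: -32.3 kcal
ΔH°rxn = (2)·(-17.9) + (2)·(+7.5) + (-1)·(+32.3) = -53.1 kcal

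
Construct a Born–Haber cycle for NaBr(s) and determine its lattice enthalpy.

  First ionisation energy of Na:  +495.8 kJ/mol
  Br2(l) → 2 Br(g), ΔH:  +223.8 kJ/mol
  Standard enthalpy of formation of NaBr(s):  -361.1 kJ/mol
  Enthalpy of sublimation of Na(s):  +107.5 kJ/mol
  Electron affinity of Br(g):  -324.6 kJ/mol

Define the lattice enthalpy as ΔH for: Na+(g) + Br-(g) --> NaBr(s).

U = -751.7 kJ/mol

ΔHf° = 1·ΔHsub + 1·(ΣIE) + 1/2·D(Br2) + 1·EA + U
-361.1 = 1·(+107.5) + 1·(+495.8) + 1/2·(+223.8) + 1·(-324.6) + U
U = -361.1 − (+390.6) = -751.7 kJ/mol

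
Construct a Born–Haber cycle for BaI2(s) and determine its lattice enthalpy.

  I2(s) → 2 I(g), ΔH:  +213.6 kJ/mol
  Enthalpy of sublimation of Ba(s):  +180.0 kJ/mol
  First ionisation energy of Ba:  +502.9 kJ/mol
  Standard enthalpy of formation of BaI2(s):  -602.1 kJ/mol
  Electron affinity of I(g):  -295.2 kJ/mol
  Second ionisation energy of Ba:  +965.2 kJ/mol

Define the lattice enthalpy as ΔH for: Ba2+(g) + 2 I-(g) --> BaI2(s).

ΔHf° = 1·ΔHsub + 1·(ΣIE) + 1·D(I2) + 2·EA + U
-602.1 = 1·(+180.0) + 1·(+1468.1) + 1·(+213.6) + 2·(-295.2) + U
U = -602.1 − (+1271.3) = -1873.4 kJ/mol

U = -1873.4 kJ/mol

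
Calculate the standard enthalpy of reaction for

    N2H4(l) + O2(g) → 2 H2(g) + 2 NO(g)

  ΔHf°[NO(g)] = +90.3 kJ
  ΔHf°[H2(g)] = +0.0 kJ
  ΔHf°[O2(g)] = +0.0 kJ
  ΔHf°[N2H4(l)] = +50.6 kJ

Products: 2·(+0.0) + 2·(+90.3) = +180.6
Reactants: 1·(+50.6) + 1·(+0.0) = +50.6
ΔH°rxn = (+180.6) − (+50.6) = 130.0 kJ

ΔH°rxn = 130.0 kJ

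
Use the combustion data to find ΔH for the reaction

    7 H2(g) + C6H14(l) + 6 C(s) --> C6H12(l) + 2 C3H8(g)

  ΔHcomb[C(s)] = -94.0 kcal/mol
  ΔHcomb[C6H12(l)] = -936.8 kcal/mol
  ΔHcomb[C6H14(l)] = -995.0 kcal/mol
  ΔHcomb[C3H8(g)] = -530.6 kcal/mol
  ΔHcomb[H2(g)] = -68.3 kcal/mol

ΔH = -39.1 kcal/mol

With combustion enthalpies, reactants minus products:
= [7·(-68.3) + 1·(-995.0) + 6·(-94.0)] − [1·(-936.8) + 2·(-530.6)]
= -39.1 kcal/mol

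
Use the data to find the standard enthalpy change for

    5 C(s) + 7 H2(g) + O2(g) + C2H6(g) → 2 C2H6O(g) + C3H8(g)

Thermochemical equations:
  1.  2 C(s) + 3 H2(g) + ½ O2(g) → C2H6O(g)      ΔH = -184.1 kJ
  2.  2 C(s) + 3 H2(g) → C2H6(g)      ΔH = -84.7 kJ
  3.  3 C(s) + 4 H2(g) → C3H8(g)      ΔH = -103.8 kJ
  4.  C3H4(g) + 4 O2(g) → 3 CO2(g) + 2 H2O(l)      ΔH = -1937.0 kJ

ΔH = -387.3 kJ

eq. 1 × 2: (2)·(-184.1) = -368.2 kJ
eq. 2 reversed: +84.7 kJ
eq. 3 as written: -103.8 kJ
eq. 4: not needed.
By Hess's law, ΔH = (-368.2) + (+84.7) + (-103.8) = -387.3 kJ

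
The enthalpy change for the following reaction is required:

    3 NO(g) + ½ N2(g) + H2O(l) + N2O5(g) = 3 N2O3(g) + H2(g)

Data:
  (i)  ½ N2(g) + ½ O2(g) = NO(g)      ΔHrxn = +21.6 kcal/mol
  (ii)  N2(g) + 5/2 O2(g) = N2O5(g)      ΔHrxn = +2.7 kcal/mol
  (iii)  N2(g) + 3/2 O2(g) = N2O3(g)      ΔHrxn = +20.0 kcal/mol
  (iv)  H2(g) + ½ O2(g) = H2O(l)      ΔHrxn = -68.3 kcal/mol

(i) reversed and × 3: (-3)·(+21.6) = -64.8 kcal/mol
(ii) reversed: -2.7 kcal/mol
(iii) × 3: (3)·(+20.0) = +60.0 kcal/mol
(iv) reversed: +68.3 kcal/mol
ΔHrxn = (-3)·(+21.6) + (-1)·(+2.7) + (3)·(+20.0) + (-1)·(-68.3) = 60.8 kcal/mol

ΔHrxn = 60.8 kcal/mol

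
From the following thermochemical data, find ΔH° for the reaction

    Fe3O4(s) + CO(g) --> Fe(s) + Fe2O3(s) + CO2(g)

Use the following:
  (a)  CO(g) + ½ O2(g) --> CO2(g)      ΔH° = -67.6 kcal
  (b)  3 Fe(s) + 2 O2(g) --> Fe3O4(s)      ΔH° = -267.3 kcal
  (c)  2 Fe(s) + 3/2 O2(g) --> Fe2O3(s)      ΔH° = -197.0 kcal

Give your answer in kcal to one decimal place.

(a) as written: -67.6 kcal
(b) reversed: +267.3 kcal
(c) as written: -197.0 kcal
By Hess's law, ΔH° = (1)·(-67.6) + (-1)·(-267.3) + (1)·(-197.0) = 2.7 kcal

ΔH° = 2.7 kcal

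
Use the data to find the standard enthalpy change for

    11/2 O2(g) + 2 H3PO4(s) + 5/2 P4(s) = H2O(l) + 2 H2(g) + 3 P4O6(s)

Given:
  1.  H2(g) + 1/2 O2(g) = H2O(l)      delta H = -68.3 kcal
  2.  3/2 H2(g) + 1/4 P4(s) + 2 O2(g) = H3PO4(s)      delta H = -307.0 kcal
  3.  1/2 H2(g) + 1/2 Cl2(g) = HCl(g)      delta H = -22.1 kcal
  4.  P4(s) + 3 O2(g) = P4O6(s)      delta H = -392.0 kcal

eq. 1 as written (H2O(l) already on the product side): -68.3 kcal
eq. 2 reversed and × 2 (reverse to put H3PO4(s) on the reactant side; ×2 to match 2 H3PO4(s) in the target): (-2)·(-307.0) = +614.0 kcal
eq. 3: not needed (HCl(g) appears nowhere else).
eq. 4 × 3 (×3 to match 3 P4O6(s) in the target): (3)·(-392.0) = -1176.0 kcal
delta H = (-68.3) + (+614.0) + (-1176.0) = -630.3 kcal

delta H = -630.3 kcal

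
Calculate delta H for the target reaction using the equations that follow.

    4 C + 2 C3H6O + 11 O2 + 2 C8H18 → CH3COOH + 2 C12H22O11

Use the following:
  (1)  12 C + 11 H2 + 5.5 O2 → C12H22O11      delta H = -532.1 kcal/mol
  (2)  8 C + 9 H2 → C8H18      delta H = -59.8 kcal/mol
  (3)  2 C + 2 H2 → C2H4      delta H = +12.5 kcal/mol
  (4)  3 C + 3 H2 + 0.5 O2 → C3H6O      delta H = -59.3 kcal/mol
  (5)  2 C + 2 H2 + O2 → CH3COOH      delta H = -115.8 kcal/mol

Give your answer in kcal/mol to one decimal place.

delta H = -941.8 kcal/mol

(1) × 2: (2)·(-532.1) = -1064.2 kcal/mol
(2) reversed and × 2: (-2)·(-59.8) = +119.6 kcal/mol
(3): not needed.
(4) reversed and × 2: (-2)·(-59.3) = +118.6 kcal/mol
(5) as written: -115.8 kcal/mol
delta H = (2)·(-532.1) + (-2)·(-59.8) + (-2)·(-59.3) + (1)·(-115.8) = -941.8 kcal/mol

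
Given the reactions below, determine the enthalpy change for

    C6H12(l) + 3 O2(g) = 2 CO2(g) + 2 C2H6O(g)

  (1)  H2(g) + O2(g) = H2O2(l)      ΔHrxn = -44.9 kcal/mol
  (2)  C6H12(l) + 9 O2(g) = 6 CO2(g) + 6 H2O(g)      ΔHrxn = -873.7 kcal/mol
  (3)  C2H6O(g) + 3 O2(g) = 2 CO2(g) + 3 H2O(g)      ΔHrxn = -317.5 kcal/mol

(1): not needed.
(2) as written: -873.7 kcal/mol
(3) reversed and × 2: (-2)·(-317.5) = +635.0 kcal/mol
Since enthalpy is a state function, ΔHrxn = (1)·(-873.7) + (-2)·(-317.5) = -238.7 kcal/mol

ΔHrxn = -238.7 kcal/mol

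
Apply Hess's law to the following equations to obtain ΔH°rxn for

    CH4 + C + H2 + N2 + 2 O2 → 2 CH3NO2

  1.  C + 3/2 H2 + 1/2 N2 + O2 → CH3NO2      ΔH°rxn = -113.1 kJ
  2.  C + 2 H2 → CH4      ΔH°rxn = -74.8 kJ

eq. 1 × 2 (scale by 2 for the 2 CH3NO2): (2)·(-113.1) = -226.2 kJ
eq. 2 reversed (CH4 must end up as a reactant): +74.8 kJ
Summing the manipulated equations, ΔH°rxn = (-226.2) + (+74.8) = -151.4 kJ

ΔH°rxn = -151.4 kJ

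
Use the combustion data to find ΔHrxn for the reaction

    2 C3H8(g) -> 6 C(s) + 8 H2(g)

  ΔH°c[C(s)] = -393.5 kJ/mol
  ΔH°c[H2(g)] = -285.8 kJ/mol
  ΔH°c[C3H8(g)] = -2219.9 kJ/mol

With combustion enthalpies, reactants minus products:
= [2·(-2219.9)] − [6·(-393.5) + 8·(-285.8)]
= 207.6 kJ/mol

ΔHrxn = 207.6 kJ/mol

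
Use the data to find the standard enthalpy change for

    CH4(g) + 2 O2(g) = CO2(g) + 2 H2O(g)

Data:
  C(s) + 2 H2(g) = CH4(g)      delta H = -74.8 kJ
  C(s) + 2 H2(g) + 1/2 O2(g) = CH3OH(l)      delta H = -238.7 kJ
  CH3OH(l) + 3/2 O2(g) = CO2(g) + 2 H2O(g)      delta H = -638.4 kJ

delta H = -802.3 kJ

equation 1 reversed (CH4(g) must end up as a reactant): +74.8 kJ
equation 2 as written: -238.7 kJ
equation 3 as written (CO2(g) already on the product side): -638.4 kJ
Summing the manipulated equations, delta H = (-1)·(-74.8) + (1)·(-238.7) + (1)·(-638.4) = -802.3 kJ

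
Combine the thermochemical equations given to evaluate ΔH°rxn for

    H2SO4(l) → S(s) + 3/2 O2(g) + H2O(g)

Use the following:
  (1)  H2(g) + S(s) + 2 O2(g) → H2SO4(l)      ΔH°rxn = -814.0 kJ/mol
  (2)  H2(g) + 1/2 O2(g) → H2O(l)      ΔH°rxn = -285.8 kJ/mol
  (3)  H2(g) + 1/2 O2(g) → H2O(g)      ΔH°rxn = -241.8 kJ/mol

(1) reversed: +814.0 kJ/mol
(2): not needed.
(3) as written: -241.8 kJ/mol
By Hess's law, ΔH°rxn = (+814.0) + (-241.8) = 572.2 kJ/mol

ΔH°rxn = 572.2 kJ/mol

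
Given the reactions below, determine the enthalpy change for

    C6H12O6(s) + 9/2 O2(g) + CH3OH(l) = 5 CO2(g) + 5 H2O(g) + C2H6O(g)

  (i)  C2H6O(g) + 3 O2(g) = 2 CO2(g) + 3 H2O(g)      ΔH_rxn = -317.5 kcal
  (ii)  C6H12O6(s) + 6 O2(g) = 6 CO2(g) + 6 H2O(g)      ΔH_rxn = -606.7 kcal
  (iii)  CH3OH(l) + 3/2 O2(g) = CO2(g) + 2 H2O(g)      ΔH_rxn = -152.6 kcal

(i) reversed: +317.5 kcal
(ii) as written: -606.7 kcal
(iii) as written: -152.6 kcal
Since enthalpy is a state function, ΔH_rxn = (+317.5) + (-606.7) + (-152.6) = -441.8 kcal

ΔH_rxn = -441.8 kcal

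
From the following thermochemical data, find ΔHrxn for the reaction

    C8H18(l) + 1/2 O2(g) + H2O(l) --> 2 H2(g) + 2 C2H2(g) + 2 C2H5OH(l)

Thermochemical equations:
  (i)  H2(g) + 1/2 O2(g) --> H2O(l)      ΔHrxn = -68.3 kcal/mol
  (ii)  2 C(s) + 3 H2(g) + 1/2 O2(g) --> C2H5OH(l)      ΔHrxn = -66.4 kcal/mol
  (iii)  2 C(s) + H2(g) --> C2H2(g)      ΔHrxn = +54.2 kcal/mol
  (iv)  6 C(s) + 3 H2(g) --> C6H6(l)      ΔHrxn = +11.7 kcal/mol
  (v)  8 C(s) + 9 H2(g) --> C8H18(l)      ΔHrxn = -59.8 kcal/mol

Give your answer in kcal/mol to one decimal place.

(i) reversed: +68.3 kcal/mol
(ii) × 2: (2)·(-66.4) = -132.8 kcal/mol
(iii) × 2: (2)·(+54.2) = +108.4 kcal/mol
(iv): not needed.
(v) reversed: +59.8 kcal/mol
ΔHrxn = (+68.3) + (-132.8) + (+108.4) + (+59.8) = 103.7 kcal/mol

ΔHrxn = 103.7 kcal/mol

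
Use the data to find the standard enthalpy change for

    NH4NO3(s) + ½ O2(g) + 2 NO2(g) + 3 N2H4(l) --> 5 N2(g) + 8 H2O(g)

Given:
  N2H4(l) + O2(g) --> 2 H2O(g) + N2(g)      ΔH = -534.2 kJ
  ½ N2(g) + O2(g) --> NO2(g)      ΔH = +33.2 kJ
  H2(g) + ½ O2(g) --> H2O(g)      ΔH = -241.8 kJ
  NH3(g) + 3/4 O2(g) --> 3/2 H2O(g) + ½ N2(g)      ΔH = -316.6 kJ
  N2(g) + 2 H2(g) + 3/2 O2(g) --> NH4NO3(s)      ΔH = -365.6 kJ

ΔH = -1787.0 kJ

equation 1 × 3: (3)·(-534.2) = -1602.6 kJ
equation 2 reversed and × 2: (-2)·(+33.2) = -66.4 kJ
equation 3 × 2: (2)·(-241.8) = -483.6 kJ
equation 4: not needed.
equation 5 reversed: +365.6 kJ
ΔH = (-1602.6) + (-66.4) + (-483.6) + (+365.6) = -1787.0 kJ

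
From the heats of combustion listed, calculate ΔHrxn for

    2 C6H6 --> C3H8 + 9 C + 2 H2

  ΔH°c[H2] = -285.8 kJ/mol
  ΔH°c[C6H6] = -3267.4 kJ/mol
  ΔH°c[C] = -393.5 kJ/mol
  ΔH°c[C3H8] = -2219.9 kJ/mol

Using ΔH = Σ nΔHc°(reactants) − Σ nΔHc°(products):
= [2·(-3267.4)] − [1·(-2219.9) + 9·(-393.5) + 2·(-285.8)]
= -201.8 kJ/mol

ΔHrxn = -201.8 kJ/mol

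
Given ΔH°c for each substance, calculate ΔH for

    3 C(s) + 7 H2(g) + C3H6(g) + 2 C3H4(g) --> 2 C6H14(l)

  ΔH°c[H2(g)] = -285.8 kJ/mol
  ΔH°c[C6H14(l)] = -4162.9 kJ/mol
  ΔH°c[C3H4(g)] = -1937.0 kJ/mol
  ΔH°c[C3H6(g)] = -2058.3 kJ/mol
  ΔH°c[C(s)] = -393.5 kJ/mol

ΔH = -787.6 kJ/mol

With combustion enthalpies, reactants minus products:
= [3·(-393.5) + 7·(-285.8) + 1·(-2058.3) + 2·(-1937.0)] − [2·(-4162.9)]
= -787.6 kJ/mol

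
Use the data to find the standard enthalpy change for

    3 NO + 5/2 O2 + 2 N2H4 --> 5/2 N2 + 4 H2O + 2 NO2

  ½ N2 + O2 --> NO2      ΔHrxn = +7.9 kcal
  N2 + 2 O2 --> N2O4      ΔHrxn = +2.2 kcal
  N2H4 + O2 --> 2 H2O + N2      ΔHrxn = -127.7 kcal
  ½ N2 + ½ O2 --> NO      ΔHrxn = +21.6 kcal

ΔHrxn = -304.4 kcal

equation 1 × 2 (scale by 2 for the 2 NO2): (2)·(+7.9) = +15.8 kcal
equation 2: not needed (N2O4 appears nowhere else).
equation 3 × 2 (scale by 2 for the 2 N2H4): (2)·(-127.7) = -255.4 kcal
equation 4 reversed and × 3 (reverse to put NO on the reactant side; scale by 3 for the 3 NO): (-3)·(+21.6) = -64.8 kcal
Since enthalpy is a state function, ΔHrxn = (+15.8) + (-255.4) + (-64.8) = -304.4 kcal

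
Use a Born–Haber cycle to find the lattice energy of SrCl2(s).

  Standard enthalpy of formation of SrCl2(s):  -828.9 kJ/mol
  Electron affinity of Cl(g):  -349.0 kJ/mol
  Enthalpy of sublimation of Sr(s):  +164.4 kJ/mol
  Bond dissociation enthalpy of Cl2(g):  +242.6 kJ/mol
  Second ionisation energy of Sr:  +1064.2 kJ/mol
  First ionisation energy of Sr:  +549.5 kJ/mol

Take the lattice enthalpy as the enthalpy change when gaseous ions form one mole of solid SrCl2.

U = -2151.6 kJ/mol

ΔHf° = 1·ΔHsub + 1·(ΣIE) + 1·D(Cl2) + 2·EA + U
-828.9 = 1·(+164.4) + 1·(+1613.7) + 1·(+242.6) + 2·(-349.0) + U
U = -828.9 − (+1322.7) = -2151.6 kJ/mol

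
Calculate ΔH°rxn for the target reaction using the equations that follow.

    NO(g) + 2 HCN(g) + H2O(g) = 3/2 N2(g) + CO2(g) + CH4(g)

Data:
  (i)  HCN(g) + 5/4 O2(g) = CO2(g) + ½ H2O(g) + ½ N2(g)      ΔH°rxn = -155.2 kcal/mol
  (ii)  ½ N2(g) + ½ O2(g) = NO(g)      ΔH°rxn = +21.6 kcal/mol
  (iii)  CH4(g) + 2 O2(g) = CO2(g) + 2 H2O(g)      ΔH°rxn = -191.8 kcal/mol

ΔH°rxn = -140.2 kcal/mol

(i) × 2 (scale by 2 for the 2 HCN(g)): (2)·(-155.2) = -310.4 kcal/mol
(ii) reversed (reverse to put NO(g) on the reactant side): -21.6 kcal/mol
(iii) reversed (CH4(g) must end up as a product): +191.8 kcal/mol
ΔH°rxn = (2)·(-155.2) + (-1)·(+21.6) + (-1)·(-191.8) = -140.2 kcal/mol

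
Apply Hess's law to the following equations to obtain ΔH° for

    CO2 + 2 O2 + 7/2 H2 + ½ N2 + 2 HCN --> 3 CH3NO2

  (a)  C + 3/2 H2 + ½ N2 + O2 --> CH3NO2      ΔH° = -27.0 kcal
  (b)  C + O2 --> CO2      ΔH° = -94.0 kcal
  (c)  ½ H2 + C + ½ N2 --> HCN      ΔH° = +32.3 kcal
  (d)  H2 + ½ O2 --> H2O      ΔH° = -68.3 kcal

(a) × 3 (×3 to match 3 CH3NO2 in the target): (3)·(-27.0) = -81.0 kcal
(b) reversed (CO2 must end up as a reactant): +94.0 kcal
(c) reversed and × 2 (HCN must end up as a reactant; ×2 to match 2 HCN in the target): (-2)·(+32.3) = -64.6 kcal
(d): not needed (H2O appears nowhere else).
By Hess's law, ΔH° = (3)·(-27.0) + (-1)·(-94.0) + (-2)·(+32.3) = -51.6 kcal

ΔH° = -51.6 kcal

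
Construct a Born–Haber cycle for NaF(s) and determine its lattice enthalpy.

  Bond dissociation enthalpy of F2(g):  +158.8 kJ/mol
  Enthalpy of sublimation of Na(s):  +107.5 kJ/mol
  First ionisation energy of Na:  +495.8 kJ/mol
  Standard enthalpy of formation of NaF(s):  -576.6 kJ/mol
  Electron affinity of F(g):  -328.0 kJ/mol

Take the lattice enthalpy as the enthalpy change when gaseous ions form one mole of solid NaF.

ΔHf° = 1·ΔHsub + 1·(ΣIE) + 1/2·D(F2) + 1·EA + U
-576.6 = 1·(+107.5) + 1·(+495.8) + 1/2·(+158.8) + 1·(-328.0) + U
U = -576.6 − (+354.7) = -931.3 kJ/mol

U = -931.3 kJ/mol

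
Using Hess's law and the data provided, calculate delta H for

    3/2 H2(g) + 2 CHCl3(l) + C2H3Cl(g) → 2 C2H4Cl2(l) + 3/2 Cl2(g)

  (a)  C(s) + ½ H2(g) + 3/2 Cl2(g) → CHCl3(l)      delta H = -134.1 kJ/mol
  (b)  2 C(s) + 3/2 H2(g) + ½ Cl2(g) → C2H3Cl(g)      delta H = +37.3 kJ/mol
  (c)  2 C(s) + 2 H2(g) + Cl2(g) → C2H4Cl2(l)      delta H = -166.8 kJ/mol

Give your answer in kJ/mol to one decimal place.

(a) reversed and × 2: (-2)·(-134.1) = +268.2 kJ/mol
(b) reversed: -37.3 kJ/mol
(c) × 2: (2)·(-166.8) = -333.6 kJ/mol
delta H = (-2)·(-134.1) + (-1)·(+37.3) + (2)·(-166.8) = -102.7 kJ/mol

delta H = -102.7 kJ/mol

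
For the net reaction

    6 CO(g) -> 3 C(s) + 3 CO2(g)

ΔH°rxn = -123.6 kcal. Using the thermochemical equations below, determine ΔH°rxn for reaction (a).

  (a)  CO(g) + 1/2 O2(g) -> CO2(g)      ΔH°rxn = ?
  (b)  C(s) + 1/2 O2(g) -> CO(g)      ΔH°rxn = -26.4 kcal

(a) × 3 (scale by 3 for the 3 CO2(g)): contributes 3·x
(b) reversed and × 3 (reverse to put C(s) on the product side; ×3 to match 3 C(s) in the target): (-3)·(-26.4) = +79.2 kcal
-123.6 = (+79.2) + 3·x
x = (-123.6 − (+79.2)) / (3) = -67.6 kcal

ΔH°rxn = -67.6 kcal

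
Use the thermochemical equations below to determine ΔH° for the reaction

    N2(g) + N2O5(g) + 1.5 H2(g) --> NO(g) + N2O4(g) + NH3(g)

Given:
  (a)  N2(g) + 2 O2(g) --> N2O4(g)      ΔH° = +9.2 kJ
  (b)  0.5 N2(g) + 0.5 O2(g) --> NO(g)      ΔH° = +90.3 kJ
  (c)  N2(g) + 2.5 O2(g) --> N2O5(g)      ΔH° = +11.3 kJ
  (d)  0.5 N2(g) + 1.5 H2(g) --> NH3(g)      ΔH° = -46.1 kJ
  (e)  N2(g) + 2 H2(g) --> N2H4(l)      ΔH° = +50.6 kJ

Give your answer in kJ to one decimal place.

(a) as written (N2O4(g) already on the product side): +9.2 kJ
(b) as written (NO(g) already on the product side): +90.3 kJ
(c) reversed (N2O5(g) must end up as a reactant): -11.3 kJ
(d) as written (NH3(g) already on the product side): -46.1 kJ
(e): not needed (N2H4(l) appears nowhere else).
Summing the manipulated equations, ΔH° = (+9.2) + (+90.3) + (-11.3) + (-46.1) = 42.1 kJ

ΔH° = 42.1 kJ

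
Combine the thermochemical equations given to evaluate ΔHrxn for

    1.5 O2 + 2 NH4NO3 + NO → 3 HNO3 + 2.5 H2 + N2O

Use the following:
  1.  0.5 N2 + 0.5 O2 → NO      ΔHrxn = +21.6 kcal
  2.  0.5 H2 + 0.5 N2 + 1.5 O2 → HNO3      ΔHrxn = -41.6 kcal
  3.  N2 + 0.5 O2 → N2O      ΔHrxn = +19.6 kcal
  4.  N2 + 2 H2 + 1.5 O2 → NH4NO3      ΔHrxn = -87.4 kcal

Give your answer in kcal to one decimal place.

eq. 1 reversed: -21.6 kcal
eq. 2 × 3: (3)·(-41.6) = -124.8 kcal
eq. 3 as written: +19.6 kcal
eq. 4 reversed and × 2: (-2)·(-87.4) = +174.8 kcal
By Hess's law, ΔHrxn = (-1)·(+21.6) + (3)·(-41.6) + (1)·(+19.6) + (-2)·(-87.4) = 48.0 kcal

ΔHrxn = 48.0 kcal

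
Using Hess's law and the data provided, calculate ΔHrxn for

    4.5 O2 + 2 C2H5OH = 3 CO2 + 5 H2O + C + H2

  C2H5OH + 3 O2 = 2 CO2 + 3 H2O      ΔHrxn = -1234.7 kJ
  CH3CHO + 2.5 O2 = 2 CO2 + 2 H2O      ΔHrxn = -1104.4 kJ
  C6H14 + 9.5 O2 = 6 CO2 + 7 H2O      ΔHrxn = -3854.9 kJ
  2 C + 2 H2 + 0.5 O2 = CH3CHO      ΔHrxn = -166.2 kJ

equation 1 × 2 (×2 to match 2 C2H5OH in the target): (2)·(-1234.7) = -2469.4 kJ
equation 2 reversed and × 1/2: (-1/2)·(-1104.4) = +552.2 kJ
equation 3: not needed (C6H14 appears nowhere else).
equation 4 reversed and × 1/2 (reverse to put C on the product side; scale by 1/2 for the 1 C): (-1/2)·(-166.2) = +83.1 kJ
Combining the equations, ΔHrxn = (-2469.4) + (+552.2) + (+83.1) = -1834.1 kJ

ΔHrxn = -1834.1 kJ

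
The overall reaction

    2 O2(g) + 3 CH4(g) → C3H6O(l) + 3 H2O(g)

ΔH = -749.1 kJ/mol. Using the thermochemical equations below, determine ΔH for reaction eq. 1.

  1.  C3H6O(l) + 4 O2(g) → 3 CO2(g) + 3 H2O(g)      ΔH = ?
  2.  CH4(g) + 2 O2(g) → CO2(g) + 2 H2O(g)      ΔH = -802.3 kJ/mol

eq. 1 reversed: contributes −x
eq. 2 × 3: (3)·(-802.3) = -2406.9 kJ/mol
-749.1 = (-2406.9) − x
x = (-749.1 − (-2406.9)) / (-1) = -1657.8 kJ/mol

ΔH = -1657.8 kJ/mol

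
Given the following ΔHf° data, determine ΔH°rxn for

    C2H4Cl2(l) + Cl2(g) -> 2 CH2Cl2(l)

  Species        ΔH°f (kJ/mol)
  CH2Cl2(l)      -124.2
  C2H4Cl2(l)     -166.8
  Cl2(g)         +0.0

ΔH°rxn = -81.6 kJ/mol

ΔH°rxn = Σ nΔHf°(products) − Σ nΔHf°(reactants).
Products: 2·(-124.2) = -248.4
Reactants: 1·(-166.8) + 1·(+0.0) = -166.8
ΔH°rxn = (-248.4) − (-166.8) = -81.6 kJ/mol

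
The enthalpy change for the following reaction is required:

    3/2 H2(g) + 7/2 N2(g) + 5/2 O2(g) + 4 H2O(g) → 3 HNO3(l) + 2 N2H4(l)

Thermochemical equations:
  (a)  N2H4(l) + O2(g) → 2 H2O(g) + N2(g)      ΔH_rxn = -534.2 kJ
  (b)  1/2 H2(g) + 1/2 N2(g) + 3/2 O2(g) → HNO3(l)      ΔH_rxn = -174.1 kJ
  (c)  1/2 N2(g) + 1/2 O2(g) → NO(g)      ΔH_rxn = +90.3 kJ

(a) reversed and × 2: (-2)·(-534.2) = +1068.4 kJ
(b) × 3: (3)·(-174.1) = -522.3 kJ
(c): not needed.
ΔH_rxn = (+1068.4) + (-522.3) = 546.1 kJ

ΔH_rxn = 546.1 kJ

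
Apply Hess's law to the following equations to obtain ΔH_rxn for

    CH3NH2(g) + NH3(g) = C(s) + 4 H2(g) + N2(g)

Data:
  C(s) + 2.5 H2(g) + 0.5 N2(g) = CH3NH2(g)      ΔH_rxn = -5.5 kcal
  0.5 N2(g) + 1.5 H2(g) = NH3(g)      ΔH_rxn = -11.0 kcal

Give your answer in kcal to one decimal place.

ΔH_rxn = 16.5 kcal

equation 1 reversed (reverse to put CH3NH2(g) on the reactant side): +5.5 kcal
equation 2 reversed (reverse to put NH3(g) on the reactant side): +11.0 kcal
ΔH_rxn = (-1)·(-5.5) + (-1)·(-11.0) = 16.5 kcal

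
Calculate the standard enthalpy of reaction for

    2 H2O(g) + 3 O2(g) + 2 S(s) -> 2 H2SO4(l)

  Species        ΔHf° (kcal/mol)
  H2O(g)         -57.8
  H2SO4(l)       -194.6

ΔH°rxn = Σ nΔHf°(products) − Σ nΔHf°(reactants).
Products: 2·(-194.6) = -389.2
Reactants: 2·(-57.8) + 3·(+0.0) + 2·(+0.0) = -115.6
ΔH°rxn = (-389.2) − (-115.6) = -273.6 kcal/mol

ΔH°rxn = -273.6 kcal/mol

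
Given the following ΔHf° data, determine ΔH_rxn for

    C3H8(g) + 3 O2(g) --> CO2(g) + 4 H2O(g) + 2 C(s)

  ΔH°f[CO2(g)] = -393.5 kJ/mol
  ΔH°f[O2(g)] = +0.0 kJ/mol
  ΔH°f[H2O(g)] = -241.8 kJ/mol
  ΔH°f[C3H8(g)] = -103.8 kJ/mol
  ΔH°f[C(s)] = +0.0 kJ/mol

ΔH_rxn = -1256.9 kJ/mol

Products: 1·(-393.5) + 4·(-241.8) + 2·(+0.0) = -1360.7
Reactants: 1·(-103.8) + 3·(+0.0) = -103.8
ΔH_rxn = (-1360.7) − (-103.8) = -1256.9 kJ/mol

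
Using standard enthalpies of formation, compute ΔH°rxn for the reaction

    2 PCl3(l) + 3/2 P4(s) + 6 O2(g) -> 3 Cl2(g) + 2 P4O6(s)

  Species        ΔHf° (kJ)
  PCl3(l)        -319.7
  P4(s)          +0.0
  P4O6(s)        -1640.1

ΔH°rxn = -2640.8 kJ

Products: 3·(+0.0) + 2·(-1640.1) = -3280.2
Reactants: 2·(-319.7) + 3/2·(+0.0) + 6·(+0.0) = -639.4
ΔH°rxn = (-3280.2) − (-639.4) = -2640.8 kJ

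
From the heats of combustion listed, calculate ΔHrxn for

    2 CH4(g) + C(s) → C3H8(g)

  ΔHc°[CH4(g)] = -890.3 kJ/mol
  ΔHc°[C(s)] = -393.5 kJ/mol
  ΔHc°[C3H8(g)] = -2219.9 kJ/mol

ΔHrxn = 45.8 kJ/mol

With combustion enthalpies, reactants minus products:
= [2·(-890.3) + 1·(-393.5)] − [1·(-2219.9)]
= 45.8 kJ/mol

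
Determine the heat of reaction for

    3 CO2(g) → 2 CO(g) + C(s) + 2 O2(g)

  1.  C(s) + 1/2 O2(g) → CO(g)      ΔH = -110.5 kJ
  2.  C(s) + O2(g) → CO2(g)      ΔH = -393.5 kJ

eq. 1 × 2 (×2 to match 2 CO(g) in the target): (2)·(-110.5) = -221.0 kJ
eq. 2 reversed and × 3 (reverse to put CO2(g) on the reactant side; ×3 to match 3 CO2(g) in the target): (-3)·(-393.5) = +1180.5 kJ
ΔH = (2)·(-110.5) + (-3)·(-393.5) = 959.5 kJ

ΔH = 959.5 kJ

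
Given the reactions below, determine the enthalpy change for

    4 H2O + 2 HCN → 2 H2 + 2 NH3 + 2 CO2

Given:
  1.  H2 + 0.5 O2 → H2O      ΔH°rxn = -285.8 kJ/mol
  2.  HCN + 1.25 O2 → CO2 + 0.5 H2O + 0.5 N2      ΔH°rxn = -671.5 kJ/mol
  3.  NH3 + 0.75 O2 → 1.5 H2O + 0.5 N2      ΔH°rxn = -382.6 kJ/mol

ΔH°rxn = -6.2 kJ/mol

eq. 1 reversed and × 2 (reverse to put H2 on the product side; scale by 2 for the 2 H2): (-2)·(-285.8) = +571.6 kJ/mol
eq. 2 × 2 (×2 to match 2 HCN in the target): (2)·(-671.5) = -1343.0 kJ/mol
eq. 3 reversed and × 2 (NH3 must end up as a product; scale by 2 for the 2 NH3): (-2)·(-382.6) = +765.2 kJ/mol
ΔH°rxn = (-2)·(-285.8) + (2)·(-671.5) + (-2)·(-382.6) = -6.2 kJ/mol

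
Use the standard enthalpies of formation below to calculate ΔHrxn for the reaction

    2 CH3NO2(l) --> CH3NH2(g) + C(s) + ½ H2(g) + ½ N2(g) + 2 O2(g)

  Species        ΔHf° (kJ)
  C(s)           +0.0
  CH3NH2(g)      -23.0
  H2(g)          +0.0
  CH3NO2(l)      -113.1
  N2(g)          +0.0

Products: 1·(-23.0) + 1·(+0.0) + 1/2·(+0.0) + 1/2·(+0.0) + 2·(+0.0) = -23.0
Reactants: 2·(-113.1) = -226.2
ΔHrxn = (-23.0) − (-226.2) = 203.2 kJ

ΔHrxn = 203.2 kJ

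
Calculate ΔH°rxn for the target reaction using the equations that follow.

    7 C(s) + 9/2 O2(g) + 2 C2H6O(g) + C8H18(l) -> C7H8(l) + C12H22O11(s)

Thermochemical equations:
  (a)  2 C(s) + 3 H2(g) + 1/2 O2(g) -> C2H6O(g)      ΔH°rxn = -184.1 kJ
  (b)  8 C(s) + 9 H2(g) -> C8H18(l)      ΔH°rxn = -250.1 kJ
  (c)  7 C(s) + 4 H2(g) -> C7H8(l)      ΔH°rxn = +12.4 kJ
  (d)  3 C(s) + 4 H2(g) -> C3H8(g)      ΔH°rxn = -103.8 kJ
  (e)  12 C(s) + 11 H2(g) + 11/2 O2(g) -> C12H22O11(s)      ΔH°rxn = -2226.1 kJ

(a) reversed and × 2: (-2)·(-184.1) = +368.2 kJ
(b) reversed: +250.1 kJ
(c) as written: +12.4 kJ
(d): not needed.
(e) as written: -2226.1 kJ
ΔH°rxn = (+368.2) + (+250.1) + (+12.4) + (-2226.1) = -1595.4 kJ

ΔH°rxn = -1595.4 kJ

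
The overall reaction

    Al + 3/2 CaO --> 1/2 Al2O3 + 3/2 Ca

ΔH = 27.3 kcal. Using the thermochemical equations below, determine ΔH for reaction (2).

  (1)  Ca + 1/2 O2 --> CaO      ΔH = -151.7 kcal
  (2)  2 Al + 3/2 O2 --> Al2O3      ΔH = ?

(1) reversed and × 3/2 (CaO must end up as a reactant; ×3/2 to match 3/2 CaO in the target): (-3/2)·(-151.7) = +227.55 kcal
(2) × 1/2 (×1/2 to match 1/2 Al2O3 in the target): contributes 1/2·x
+27.3 = (+227.55) + 1/2·x
x = (+27.3 − (+227.55)) / (1/2) = -400.5 kcal

ΔH = -400.5 kcal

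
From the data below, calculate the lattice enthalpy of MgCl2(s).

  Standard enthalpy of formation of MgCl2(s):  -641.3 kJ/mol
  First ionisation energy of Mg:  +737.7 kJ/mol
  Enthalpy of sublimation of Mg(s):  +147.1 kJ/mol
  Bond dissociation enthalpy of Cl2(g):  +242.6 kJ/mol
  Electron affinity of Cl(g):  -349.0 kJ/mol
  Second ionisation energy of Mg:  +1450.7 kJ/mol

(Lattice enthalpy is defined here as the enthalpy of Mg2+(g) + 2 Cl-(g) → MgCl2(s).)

U = -2521.4 kJ/mol

ΔHf° = 1·ΔHsub + 1·(ΣIE) + 1·D(Cl2) + 2·EA + U
-641.3 = 1·(+147.1) + 1·(+2188.4) + 1·(+242.6) + 2·(-349.0) + U
U = -641.3 − (+1880.1) = -2521.4 kJ/mol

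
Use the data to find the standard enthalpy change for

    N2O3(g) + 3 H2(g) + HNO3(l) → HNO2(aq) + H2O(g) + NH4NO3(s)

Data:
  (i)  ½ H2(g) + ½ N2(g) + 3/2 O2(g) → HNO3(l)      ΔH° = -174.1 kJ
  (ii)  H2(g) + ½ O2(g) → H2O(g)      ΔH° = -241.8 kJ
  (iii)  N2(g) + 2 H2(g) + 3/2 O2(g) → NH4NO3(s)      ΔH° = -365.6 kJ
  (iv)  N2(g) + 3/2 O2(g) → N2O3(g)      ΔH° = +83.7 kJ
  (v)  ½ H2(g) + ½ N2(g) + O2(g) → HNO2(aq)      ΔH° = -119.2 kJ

(i) reversed (reverse to put HNO3(l) on the reactant side): +174.1 kJ
(ii) as written (H2O(g) already on the product side): -241.8 kJ
(iii) as written (NH4NO3(s) already on the product side): -365.6 kJ
(iv) reversed (reverse to put N2O3(g) on the reactant side): -83.7 kJ
(v) as written (HNO2(aq) already on the product side): -119.2 kJ
By Hess's law, ΔH° = (-1)·(-174.1) + (1)·(-241.8) + (1)·(-365.6) + (-1)·(+83.7) + (1)·(-119.2) = -636.2 kJ

ΔH° = -636.2 kJ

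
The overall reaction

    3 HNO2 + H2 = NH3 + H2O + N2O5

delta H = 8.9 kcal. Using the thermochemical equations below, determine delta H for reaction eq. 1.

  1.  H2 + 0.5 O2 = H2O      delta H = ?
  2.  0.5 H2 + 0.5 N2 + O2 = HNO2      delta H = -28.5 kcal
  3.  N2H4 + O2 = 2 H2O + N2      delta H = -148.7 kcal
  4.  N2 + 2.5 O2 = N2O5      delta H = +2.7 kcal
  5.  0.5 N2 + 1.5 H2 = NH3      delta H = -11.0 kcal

delta H = -68.3 kcal

eq. 1 as written: contributes x
eq. 2 reversed and × 3: (-3)·(-28.5) = +85.5 kcal
eq. 3: not needed.
eq. 4 as written: +2.7 kcal
eq. 5 as written: -11.0 kcal
+8.9 = (+85.5) + (+2.7) + (-11.0) + x
x = (+8.9 − (+77.2)) / (1) = -68.3 kcal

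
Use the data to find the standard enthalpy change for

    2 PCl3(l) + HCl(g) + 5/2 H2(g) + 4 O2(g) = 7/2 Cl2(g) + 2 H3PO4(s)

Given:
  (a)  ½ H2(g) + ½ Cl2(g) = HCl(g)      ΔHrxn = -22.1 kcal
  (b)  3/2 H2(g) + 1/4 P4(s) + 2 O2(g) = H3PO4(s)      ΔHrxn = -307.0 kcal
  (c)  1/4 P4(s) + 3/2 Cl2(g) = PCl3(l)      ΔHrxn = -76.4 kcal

ΔHrxn = -439.1 kcal

(a) reversed (reverse to put HCl(g) on the reactant side): +22.1 kcal
(b) × 2 (×2 to match 2 H3PO4(s) in the target): (2)·(-307.0) = -614.0 kcal
(c) reversed and × 2 (reverse to put PCl3(l) on the reactant side; ×2 to match 2 PCl3(l) in the target): (-2)·(-76.4) = +152.8 kcal
ΔHrxn = (-1)·(-22.1) + (2)·(-307.0) + (-2)·(-76.4) = -439.1 kcal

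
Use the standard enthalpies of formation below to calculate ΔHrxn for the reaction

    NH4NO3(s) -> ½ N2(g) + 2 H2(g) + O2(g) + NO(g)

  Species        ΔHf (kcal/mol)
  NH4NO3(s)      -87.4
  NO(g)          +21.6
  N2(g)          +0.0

ΔHrxn = 109.0 kcal/mol

Products: 1/2·(+0.0) + 2·(+0.0) + 1·(+0.0) + 1·(+21.6) = +21.6
Reactants: 1·(-87.4) = -87.4
ΔHrxn = (+21.6) − (-87.4) = 109.0 kcal/mol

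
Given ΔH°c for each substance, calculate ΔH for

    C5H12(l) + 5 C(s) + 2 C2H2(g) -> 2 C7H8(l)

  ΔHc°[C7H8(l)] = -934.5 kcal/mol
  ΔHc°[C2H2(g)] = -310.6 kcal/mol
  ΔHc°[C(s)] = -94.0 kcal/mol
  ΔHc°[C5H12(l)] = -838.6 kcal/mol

ΔH = -60.8 kcal/mol

With combustion enthalpies, reactants minus products:
= [1·(-838.6) + 5·(-94.0) + 2·(-310.6)] − [2·(-934.5)]
= -60.8 kcal/mol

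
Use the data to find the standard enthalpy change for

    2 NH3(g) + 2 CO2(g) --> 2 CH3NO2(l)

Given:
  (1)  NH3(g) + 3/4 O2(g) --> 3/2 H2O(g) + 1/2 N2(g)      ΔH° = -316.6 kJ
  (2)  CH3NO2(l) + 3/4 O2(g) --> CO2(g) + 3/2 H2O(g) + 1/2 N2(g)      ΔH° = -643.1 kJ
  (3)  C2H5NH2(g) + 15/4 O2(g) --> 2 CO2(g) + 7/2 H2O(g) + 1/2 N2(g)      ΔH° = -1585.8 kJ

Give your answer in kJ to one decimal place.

ΔH° = 653.0 kJ

(1) × 2 (×2 to match 2 NH3(g) in the target): (2)·(-316.6) = -633.2 kJ
(2) reversed and × 2 (reverse to put CH3NO2(l) on the product side; ×2 to match 2 CH3NO2(l) in the target): (-2)·(-643.1) = +1286.2 kJ
(3): not needed (C2H5NH2(g) appears nowhere else).
Combining the equations, ΔH° = (2)·(-316.6) + (-2)·(-643.1) = 653.0 kJ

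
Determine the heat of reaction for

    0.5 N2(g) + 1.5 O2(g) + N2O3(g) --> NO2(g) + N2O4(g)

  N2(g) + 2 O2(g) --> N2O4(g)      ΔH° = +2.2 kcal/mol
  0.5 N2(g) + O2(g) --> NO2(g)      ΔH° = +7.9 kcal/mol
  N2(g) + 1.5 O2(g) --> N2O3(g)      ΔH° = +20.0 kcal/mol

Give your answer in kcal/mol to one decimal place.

ΔH° = -9.9 kcal/mol

equation 1 as written (N2O4(g) already on the product side): +2.2 kcal/mol
equation 2 as written (NO2(g) already on the product side): +7.9 kcal/mol
equation 3 reversed (N2O3(g) must end up as a reactant): -20.0 kcal/mol
Since enthalpy is a state function, ΔH° = (1)·(+2.2) + (1)·(+7.9) + (-1)·(+20.0) = -9.9 kcal/mol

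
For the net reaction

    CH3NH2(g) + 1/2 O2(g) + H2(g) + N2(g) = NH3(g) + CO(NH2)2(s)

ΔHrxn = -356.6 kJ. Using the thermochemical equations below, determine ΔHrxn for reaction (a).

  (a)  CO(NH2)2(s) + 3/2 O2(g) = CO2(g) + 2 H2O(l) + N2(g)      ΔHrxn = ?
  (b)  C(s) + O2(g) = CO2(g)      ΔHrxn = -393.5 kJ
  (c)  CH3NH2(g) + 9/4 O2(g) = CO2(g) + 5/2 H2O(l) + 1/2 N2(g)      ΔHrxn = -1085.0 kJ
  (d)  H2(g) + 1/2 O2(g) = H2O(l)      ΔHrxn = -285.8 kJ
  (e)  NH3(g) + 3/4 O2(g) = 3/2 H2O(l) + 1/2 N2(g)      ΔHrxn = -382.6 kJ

(a) reversed: contributes −x
(b): not needed.
(c) as written: -1085.0 kJ
(d) as written: -285.8 kJ
(e) reversed: +382.6 kJ
-356.6 = (-1085.0) + (-285.8) + (+382.6) − x
x = (-356.6 − (-988.2)) / (-1) = -631.6 kJ

ΔHrxn = -631.6 kJ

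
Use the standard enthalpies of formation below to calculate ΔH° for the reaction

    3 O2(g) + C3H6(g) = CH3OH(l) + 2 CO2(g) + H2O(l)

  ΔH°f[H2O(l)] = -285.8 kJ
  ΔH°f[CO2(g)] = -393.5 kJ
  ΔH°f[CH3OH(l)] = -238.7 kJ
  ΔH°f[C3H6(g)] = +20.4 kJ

ΔH° = -1331.9 kJ

Products: 1·(-238.7) + 2·(-393.5) + 1·(-285.8) = -1311.5
Reactants: 3·(+0.0) + 1·(+20.4) = +20.4
ΔH° = (-1311.5) − (+20.4) = -1331.9 kJ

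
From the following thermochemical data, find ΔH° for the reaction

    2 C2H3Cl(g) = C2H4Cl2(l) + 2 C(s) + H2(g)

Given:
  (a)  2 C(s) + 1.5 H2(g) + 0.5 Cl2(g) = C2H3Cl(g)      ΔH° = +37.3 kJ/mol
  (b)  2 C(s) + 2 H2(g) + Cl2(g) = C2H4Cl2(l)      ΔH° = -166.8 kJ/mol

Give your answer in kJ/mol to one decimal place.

ΔH° = -241.4 kJ/mol

(a) reversed and × 2 (C2H3Cl(g) must end up as a reactant; ×2 to match 2 C2H3Cl(g) in the target): (-2)·(+37.3) = -74.6 kJ/mol
(b) as written (C2H4Cl2(l) already on the product side): -166.8 kJ/mol
ΔH° = (-74.6) + (-166.8) = -241.4 kJ/mol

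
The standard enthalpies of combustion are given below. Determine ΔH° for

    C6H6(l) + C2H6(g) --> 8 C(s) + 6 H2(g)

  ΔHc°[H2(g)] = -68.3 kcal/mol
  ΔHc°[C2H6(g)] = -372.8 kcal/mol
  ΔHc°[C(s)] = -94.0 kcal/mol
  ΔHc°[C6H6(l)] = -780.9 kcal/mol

ΔH° = 8.1 kcal/mol

With combustion enthalpies, reactants minus products:
= [1·(-780.9) + 1·(-372.8)] − [8·(-94.0) + 6·(-68.3)]
= 8.1 kcal/mol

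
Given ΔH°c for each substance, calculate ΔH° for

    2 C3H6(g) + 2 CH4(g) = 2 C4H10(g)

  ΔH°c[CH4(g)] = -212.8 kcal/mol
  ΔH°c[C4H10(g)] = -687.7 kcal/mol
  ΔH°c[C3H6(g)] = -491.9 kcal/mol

With combustion enthalpies, reactants minus products:
= [2·(-491.9) + 2·(-212.8)] − [2·(-687.7)]
= -34.0 kcal/mol

ΔH° = -34.0 kcal/mol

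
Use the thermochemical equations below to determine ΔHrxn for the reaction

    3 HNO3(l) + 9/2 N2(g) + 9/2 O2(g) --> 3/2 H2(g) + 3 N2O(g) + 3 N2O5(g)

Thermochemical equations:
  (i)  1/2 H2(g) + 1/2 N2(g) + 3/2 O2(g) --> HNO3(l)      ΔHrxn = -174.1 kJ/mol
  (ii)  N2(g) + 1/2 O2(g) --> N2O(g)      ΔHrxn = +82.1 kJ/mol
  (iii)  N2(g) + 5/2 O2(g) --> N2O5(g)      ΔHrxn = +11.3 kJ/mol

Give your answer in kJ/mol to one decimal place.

(i) reversed and × 3: (-3)·(-174.1) = +522.3 kJ/mol
(ii) × 3: (3)·(+82.1) = +246.3 kJ/mol
(iii) × 3: (3)·(+11.3) = +33.9 kJ/mol
Since enthalpy is a state function, ΔHrxn = (+522.3) + (+246.3) + (+33.9) = 802.5 kJ/mol

ΔHrxn = 802.5 kJ/mol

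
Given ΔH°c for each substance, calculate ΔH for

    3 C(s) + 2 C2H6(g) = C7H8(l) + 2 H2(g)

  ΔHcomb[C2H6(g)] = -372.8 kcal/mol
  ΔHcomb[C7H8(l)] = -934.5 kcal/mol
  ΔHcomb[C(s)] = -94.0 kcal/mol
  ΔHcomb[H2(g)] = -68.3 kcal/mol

With combustion enthalpies, reactants minus products:
= [3·(-94.0) + 2·(-372.8)] − [1·(-934.5) + 2·(-68.3)]
= 43.5 kcal/mol

ΔH = 43.5 kcal/mol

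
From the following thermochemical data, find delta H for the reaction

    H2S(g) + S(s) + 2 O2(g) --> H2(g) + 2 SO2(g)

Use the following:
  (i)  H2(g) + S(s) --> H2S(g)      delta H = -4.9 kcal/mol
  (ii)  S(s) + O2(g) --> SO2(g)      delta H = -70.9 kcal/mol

delta H = -136.9 kcal/mol

(i) reversed: +4.9 kcal/mol
(ii) × 2: (2)·(-70.9) = -141.8 kcal/mol
delta H = (-1)·(-4.9) + (2)·(-70.9) = -136.9 kcal/mol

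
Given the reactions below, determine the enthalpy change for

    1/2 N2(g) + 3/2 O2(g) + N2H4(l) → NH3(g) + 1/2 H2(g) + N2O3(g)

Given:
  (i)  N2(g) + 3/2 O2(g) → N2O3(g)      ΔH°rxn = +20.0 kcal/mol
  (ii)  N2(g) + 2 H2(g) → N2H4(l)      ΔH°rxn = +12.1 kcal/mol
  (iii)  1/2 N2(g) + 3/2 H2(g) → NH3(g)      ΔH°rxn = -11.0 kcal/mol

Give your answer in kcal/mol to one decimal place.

ΔH°rxn = -3.1 kcal/mol

(i) as written (N2O3(g) already on the product side): +20.0 kcal/mol
(ii) reversed (N2H4(l) must end up as a reactant): -12.1 kcal/mol
(iii) as written (NH3(g) already on the product side): -11.0 kcal/mol
Combining the equations, ΔH°rxn = (+20.0) + (-12.1) + (-11.0) = -3.1 kcal/mol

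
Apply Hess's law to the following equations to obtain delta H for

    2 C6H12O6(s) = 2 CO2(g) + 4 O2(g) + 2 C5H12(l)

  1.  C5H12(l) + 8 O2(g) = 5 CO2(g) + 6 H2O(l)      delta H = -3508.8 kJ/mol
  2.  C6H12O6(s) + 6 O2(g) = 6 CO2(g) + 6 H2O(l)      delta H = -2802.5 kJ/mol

eq. 1 reversed and × 2 (C5H12(l) must end up as a product; scale by 2 for the 2 C5H12(l)): (-2)·(-3508.8) = +7017.6 kJ/mol
eq. 2 × 2 (×2 to match 2 C6H12O6(s) in the target): (2)·(-2802.5) = -5605.0 kJ/mol
delta H = (+7017.6) + (-5605.0) = 1412.6 kJ/mol

delta H = 1412.6 kJ/mol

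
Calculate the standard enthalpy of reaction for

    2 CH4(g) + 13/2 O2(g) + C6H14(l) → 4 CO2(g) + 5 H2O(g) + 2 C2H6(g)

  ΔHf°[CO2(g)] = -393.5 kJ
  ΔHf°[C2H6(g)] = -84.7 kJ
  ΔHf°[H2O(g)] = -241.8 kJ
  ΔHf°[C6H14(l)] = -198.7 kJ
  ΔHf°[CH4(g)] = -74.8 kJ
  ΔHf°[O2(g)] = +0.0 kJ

ΔH° = -2604.1 kJ

ΔH°rxn = Σ nΔHf°(products) − Σ nΔHf°(reactants).
Products: 4·(-393.5) + 5·(-241.8) + 2·(-84.7) = -2952.4
Reactants: 2·(-74.8) + 13/2·(+0.0) + 1·(-198.7) = -348.3
ΔH° = (-2952.4) − (-348.3) = -2604.1 kJ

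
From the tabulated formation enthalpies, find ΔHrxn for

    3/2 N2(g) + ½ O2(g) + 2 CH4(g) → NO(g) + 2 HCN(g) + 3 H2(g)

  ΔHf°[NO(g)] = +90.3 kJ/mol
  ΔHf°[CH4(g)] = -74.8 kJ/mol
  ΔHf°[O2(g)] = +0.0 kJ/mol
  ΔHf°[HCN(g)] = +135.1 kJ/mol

ΔH°rxn = Σ nΔHf°(products) − Σ nΔHf°(reactants).
Products: 1·(+90.3) + 2·(+135.1) + 3·(+0.0) = +360.5
Reactants: 3/2·(+0.0) + 1/2·(+0.0) + 2·(-74.8) = -149.6
ΔHrxn = (+360.5) − (-149.6) = 510.1 kJ/mol

ΔHrxn = 510.1 kJ/mol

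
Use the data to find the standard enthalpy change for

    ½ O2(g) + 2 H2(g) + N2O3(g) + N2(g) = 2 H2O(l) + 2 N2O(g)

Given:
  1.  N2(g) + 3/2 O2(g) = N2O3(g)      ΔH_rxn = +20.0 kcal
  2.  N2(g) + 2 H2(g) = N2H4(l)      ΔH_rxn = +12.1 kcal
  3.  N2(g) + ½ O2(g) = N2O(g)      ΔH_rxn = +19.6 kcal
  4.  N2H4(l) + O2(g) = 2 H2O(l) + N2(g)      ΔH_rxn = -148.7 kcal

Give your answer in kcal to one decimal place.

ΔH_rxn = -117.4 kcal

eq. 1 reversed (N2O3(g) must end up as a reactant): -20.0 kcal
eq. 2 as written (H2(g) already on the reactant side): +12.1 kcal
eq. 3 × 2 (×2 to match 2 N2O(g) in the target): (2)·(+19.6) = +39.2 kcal
eq. 4 as written (H2O(l) already on the product side): -148.7 kcal
By Hess's law, ΔH_rxn = (-20.0) + (+12.1) + (+39.2) + (-148.7) = -117.4 kcal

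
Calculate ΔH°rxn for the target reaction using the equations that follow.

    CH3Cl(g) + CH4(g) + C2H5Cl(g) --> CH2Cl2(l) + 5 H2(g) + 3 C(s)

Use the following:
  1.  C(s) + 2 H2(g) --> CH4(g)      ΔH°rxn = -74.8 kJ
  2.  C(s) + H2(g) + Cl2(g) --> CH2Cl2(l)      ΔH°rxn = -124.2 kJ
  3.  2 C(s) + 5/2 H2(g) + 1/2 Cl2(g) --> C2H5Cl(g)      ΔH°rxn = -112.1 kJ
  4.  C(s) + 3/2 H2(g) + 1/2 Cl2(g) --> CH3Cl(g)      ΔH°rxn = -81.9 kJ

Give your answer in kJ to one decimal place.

ΔH°rxn = 144.6 kJ

eq. 1 reversed (reverse to put CH4(g) on the reactant side): +74.8 kJ
eq. 2 as written (CH2Cl2(l) already on the product side): -124.2 kJ
eq. 3 reversed (reverse to put C2H5Cl(g) on the reactant side): +112.1 kJ
eq. 4 reversed (reverse to put CH3Cl(g) on the reactant side): +81.9 kJ
ΔH°rxn = (+74.8) + (-124.2) + (+112.1) + (+81.9) = 144.6 kJ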